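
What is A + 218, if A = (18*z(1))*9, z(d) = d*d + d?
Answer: 542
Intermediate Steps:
z(d) = d + d**2 (z(d) = d**2 + d = d + d**2)
A = 324 (A = (18*(1*(1 + 1)))*9 = (18*(1*2))*9 = (18*2)*9 = 36*9 = 324)
A + 218 = 324 + 218 = 542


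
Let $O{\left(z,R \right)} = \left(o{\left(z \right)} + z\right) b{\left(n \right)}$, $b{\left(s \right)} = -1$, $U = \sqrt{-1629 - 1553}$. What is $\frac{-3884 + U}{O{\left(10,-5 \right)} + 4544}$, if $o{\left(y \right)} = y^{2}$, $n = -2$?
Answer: $- \frac{1942}{2217} + \frac{i \sqrt{3182}}{4434} \approx -0.87596 + 0.012722 i$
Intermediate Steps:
$U = i \sqrt{3182}$ ($U = \sqrt{-3182} = i \sqrt{3182} \approx 56.409 i$)
$O{\left(z,R \right)} = - z - z^{2}$ ($O{\left(z,R \right)} = \left(z^{2} + z\right) \left(-1\right) = \left(z + z^{2}\right) \left(-1\right) = - z - z^{2}$)
$\frac{-3884 + U}{O{\left(10,-5 \right)} + 4544} = \frac{-3884 + i \sqrt{3182}}{10 \left(-1 - 10\right) + 4544} = \frac{-3884 + i \sqrt{3182}}{10 \left(-11\right) + 4544} = \frac{-3884 + i \sqrt{3182}}{-110 + 4544} = \frac{-3884 + i \sqrt{3182}}{4434} = \left(-3884 + i \sqrt{3182}\right) \frac{1}{4434} = - \frac{1942}{2217} + \frac{i \sqrt{3182}}{4434}$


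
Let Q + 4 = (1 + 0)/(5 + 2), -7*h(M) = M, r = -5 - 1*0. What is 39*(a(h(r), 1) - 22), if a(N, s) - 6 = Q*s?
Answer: -5421/7 ≈ -774.43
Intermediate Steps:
r = -5 (r = -5 + 0 = -5)
h(M) = -M/7
Q = -27/7 (Q = -4 + (1 + 0)/(5 + 2) = -4 + 1/7 = -4 + 1*(⅐) = -4 + ⅐ = -27/7 ≈ -3.8571)
a(N, s) = 6 - 27*s/7
39*(a(h(r), 1) - 22) = 39*((6 - 27/7*1) - 22) = 39*((6 - 27/7) - 22) = 39*(15/7 - 22) = 39*(-139/7) = -5421/7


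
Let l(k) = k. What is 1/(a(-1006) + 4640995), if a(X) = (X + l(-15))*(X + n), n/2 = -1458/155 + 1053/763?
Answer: 118265/672278676103 ≈ 1.7592e-7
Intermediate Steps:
n = -1898478/118265 (n = 2*(-1458/155 + 1053/763) = 2*(-949239/118265) = -1898478/118265 ≈ -16.053)
a(X) = (-15 + X)*(-1898478/118265 + X) (a(X) = (X - 15)*(X - 1898478/118265) = (-15 + X)*(-1898478/118265 + X))
1/(a(-1006) + 4640995) = 1/((5695434/23653 + (-1006)**2 - 3672453/118265*(-1006)) + 4640995) = 1/((5695434/23653 + 1012036 + 3694487718/118265) + 4640995) = 1/(123411402428/118265 + 4640995) = 1/(672278676103/118265) = 118265/672278676103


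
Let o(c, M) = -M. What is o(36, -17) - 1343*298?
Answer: -400197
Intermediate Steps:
o(36, -17) - 1343*298 = -1*(-17) - 1343*298 = 17 - 400214 = -400197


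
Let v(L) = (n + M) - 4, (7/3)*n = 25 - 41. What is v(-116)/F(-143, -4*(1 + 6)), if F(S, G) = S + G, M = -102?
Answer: 790/1197 ≈ 0.65998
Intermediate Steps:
n = -48/7 (n = 3*(25 - 41)/7 = (3/7)*(-16) = -48/7 ≈ -6.8571)
v(L) = -790/7 (v(L) = (-48/7 - 102) - 4 = -762/7 - 4 = -790/7)
F(S, G) = G + S
v(-116)/F(-143, -4*(1 + 6)) = -790/(7*(-4*(1 + 6) - 143)) = -790/(7*(-4*7 - 143)) = -790/(7*(-28 - 143)) = -790/7/(-171) = -790/7*(-1/171) = 790/1197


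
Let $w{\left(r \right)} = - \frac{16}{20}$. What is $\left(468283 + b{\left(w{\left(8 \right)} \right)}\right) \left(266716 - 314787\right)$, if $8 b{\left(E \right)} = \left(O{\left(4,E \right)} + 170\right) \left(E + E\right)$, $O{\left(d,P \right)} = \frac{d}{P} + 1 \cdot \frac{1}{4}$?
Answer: $- \frac{450184866929}{20} \approx -2.2509 \cdot 10^{10}$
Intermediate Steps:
$O{\left(d,P \right)} = \frac{1}{4} + \frac{d}{P}$ ($O{\left(d,P \right)} = \frac{d}{P} + 1 \cdot \frac{1}{4} = \frac{d}{P} + \frac{1}{4} = \frac{1}{4} + \frac{d}{P}$)
$w{\left(r \right)} = - \frac{4}{5}$ ($w{\left(r \right)} = \left(-16\right) \frac{1}{20} = - \frac{4}{5}$)
$b{\left(E \right)} = \frac{E \left(170 + \frac{4 + \frac{E}{4}}{E}\right)}{4}$ ($b{\left(E \right)} = \frac{\left(\frac{4 + \frac{E}{4}}{E} + 170\right) \left(E + E\right)}{8} = \frac{\left(170 + \frac{4 + \frac{E}{4}}{E}\right) 2 E}{8} = \frac{2 E \left(170 + \frac{4 + \frac{E}{4}}{E}\right)}{8} = \frac{E \left(170 + \frac{4 + \frac{E}{4}}{E}\right)}{4}$)
$\left(468283 + b{\left(w{\left(8 \right)} \right)}\right) \left(266716 - 314787\right) = \left(468283 + \left(1 + \frac{681}{16} \left(- \frac{4}{5}\right)\right)\right) \left(266716 - 314787\right) = \left(468283 + \left(1 - \frac{681}{20}\right)\right) \left(-48071\right) = \left(468283 - \frac{661}{20}\right) \left(-48071\right) = \frac{9364999}{20} \left(-48071\right) = - \frac{450184866929}{20}$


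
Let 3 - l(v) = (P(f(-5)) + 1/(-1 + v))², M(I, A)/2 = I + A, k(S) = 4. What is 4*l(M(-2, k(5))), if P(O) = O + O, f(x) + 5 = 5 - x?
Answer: -3736/9 ≈ -415.11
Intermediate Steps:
f(x) = -x (f(x) = -5 + (5 - x) = -x)
P(O) = 2*O
M(I, A) = 2*A + 2*I (M(I, A) = 2*(I + A) = 2*(A + I) = 2*A + 2*I)
l(v) = 3 - (10 + 1/(-1 + v))² (l(v) = 3 - (2*(-1*(-5)) + 1/(-1 + v))² = 3 - (2*5 + 1/(-1 + v))² = 3 - (10 + 1/(-1 + v))²)
4*l(M(-2, k(5))) = 4*(3 - (-9 + 10*(2*4 + 2*(-2)))²/(-1 + (2*4 + 2*(-2)))²) = 4*(3 - (-9 + 10*(8 - 4))²/(-1 + (8 - 4))²) = 4*(3 - (-9 + 10*4)²/(-1 + 4)²) = 4*(3 - 1*(-9 + 40)²/3²) = 4*(3 - 1*⅑*31²) = 4*(3 - 1*⅑*961) = 4*(3 - 961/9) = 4*(-934/9) = -3736/9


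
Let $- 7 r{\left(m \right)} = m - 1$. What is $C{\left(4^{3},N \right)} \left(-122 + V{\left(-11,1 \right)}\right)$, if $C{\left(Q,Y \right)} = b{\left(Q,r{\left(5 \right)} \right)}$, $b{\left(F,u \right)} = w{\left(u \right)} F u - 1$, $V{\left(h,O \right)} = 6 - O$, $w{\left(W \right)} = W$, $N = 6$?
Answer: $- \frac{114075}{49} \approx -2328.1$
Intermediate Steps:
$r{\left(m \right)} = \frac{1}{7} - \frac{m}{7}$ ($r{\left(m \right)} = - \frac{m - 1}{7} = - \frac{-1 + m}{7} = \frac{1}{7} - \frac{m}{7}$)
$b{\left(F,u \right)} = -1 + F u^{2}$ ($b{\left(F,u \right)} = u F u - 1 = F u u - 1 = F u^{2} - 1 = -1 + F u^{2}$)
$C{\left(Q,Y \right)} = -1 + \frac{16 Q}{49}$ ($C{\left(Q,Y \right)} = -1 + Q \left(\frac{1}{7} - \frac{5}{7}\right)^{2} = -1 + Q \left(- \frac{4}{7}\right)^{2} = -1 + Q \frac{16}{49} = -1 + \frac{16 Q}{49}$)
$C{\left(4^{3},N \right)} \left(-122 + V{\left(-11,1 \right)}\right) = \left(-1 + \frac{16 \cdot 4^{3}}{49}\right) \left(-122 + \left(6 - 1\right)\right) = \left(-1 + \frac{16}{49} \cdot 64\right) \left(-122 + \left(6 - 1\right)\right) = \left(-1 + \frac{1024}{49}\right) \left(-122 + 5\right) = \frac{975}{49} \left(-117\right) = - \frac{114075}{49}$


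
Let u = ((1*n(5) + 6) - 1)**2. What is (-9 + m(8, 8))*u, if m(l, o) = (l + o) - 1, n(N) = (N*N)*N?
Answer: 101400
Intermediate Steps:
n(N) = N**3 (n(N) = N**2*N = N**3)
u = 16900 (u = ((1*5**3 + 6) - 1)**2 = ((1*125 + 6) - 1)**2 = ((125 + 6) - 1)**2 = (131 - 1)**2 = 130**2 = 16900)
m(l, o) = -1 + l + o
(-9 + m(8, 8))*u = (-9 + (-1 + 8 + 8))*16900 = (-9 + 15)*16900 = 6*16900 = 101400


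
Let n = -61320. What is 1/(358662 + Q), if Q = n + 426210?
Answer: 1/723552 ≈ 1.3821e-6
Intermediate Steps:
Q = 364890 (Q = -61320 + 426210 = 364890)
1/(358662 + Q) = 1/(358662 + 364890) = 1/723552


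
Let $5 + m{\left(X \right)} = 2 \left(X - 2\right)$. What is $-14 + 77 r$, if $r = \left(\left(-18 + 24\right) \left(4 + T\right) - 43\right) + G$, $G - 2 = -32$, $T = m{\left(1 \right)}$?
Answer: $-7021$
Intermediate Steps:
$m{\left(X \right)} = -9 + 2 X$ ($m{\left(X \right)} = -5 + 2 \left(X - 2\right) = -5 + 2 \left(-2 + X\right) = -5 + \left(-4 + 2 X\right) = -9 + 2 X$)
$T = -7$ ($T = -9 + 2 \cdot 1 = -9 + 2 = -7$)
$G = -30$ ($G = 2 - 32 = -30$)
$r = -91$ ($r = \left(\left(-18 + 24\right) \left(4 - 7\right) - 43\right) - 30 = \left(6 \left(-3\right) - 43\right) - 30 = \left(-18 - 43\right) - 30 = -61 - 30 = -91$)
$-14 + 77 r = -14 + 77 \left(-91\right) = -14 - 7007 = -7021$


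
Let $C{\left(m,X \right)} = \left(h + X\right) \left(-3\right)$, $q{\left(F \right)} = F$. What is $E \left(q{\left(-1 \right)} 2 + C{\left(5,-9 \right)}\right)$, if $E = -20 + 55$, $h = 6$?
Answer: $245$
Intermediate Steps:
$E = 35$
$C{\left(m,X \right)} = -18 - 3 X$ ($C{\left(m,X \right)} = \left(6 + X\right) \left(-3\right) = -18 - 3 X$)
$E \left(q{\left(-1 \right)} 2 + C{\left(5,-9 \right)}\right) = 35 \left(\left(-1\right) 2 - -9\right) = 35 \left(-2 + \left(-18 + 27\right)\right) = 35 \left(-2 + 9\right) = 35 \cdot 7 = 245$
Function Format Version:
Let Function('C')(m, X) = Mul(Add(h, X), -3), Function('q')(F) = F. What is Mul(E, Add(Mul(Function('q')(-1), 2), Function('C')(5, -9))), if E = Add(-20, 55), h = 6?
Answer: 245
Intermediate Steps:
E = 35
Function('C')(m, X) = Add(-18, Mul(-3, X)) (Function('C')(m, X) = Mul(Add(6, X), -3) = Add(-18, Mul(-3, X)))
Mul(E, Add(Mul(Function('q')(-1), 2), Function('C')(5, -9))) = Mul(35, Add(Mul(-1, 2), Add(-18, Mul(-3, -9)))) = Mul(35, Add(-2, Add(-18, 27))) = Mul(35, Add(-2, 9)) = Mul(35, 7) = 245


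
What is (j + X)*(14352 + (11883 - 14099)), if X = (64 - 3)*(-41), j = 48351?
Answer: 556435600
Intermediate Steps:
X = -2501 (X = 61*(-41) = -2501)
(j + X)*(14352 + (11883 - 14099)) = (48351 - 2501)*(14352 + (11883 - 14099)) = 45850*(14352 - 2216) = 45850*12136 = 556435600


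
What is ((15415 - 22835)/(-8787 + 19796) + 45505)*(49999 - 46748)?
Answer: 1628611613375/11009 ≈ 1.4793e+8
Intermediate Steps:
((15415 - 22835)/(-8787 + 19796) + 45505)*(49999 - 46748) = (-7420/11009 + 45505)*3251 = (500957125/11009)*3251 = 1628611613375/11009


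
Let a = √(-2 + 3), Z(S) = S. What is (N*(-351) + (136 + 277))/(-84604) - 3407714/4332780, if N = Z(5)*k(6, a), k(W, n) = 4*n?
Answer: -64919889449/91642629780 ≈ -0.70840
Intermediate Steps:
a = 1 (a = √1 = 1)
N = 20 (N = 5*(4*1) = 5*4 = 20)
(N*(-351) + (136 + 277))/(-84604) - 3407714/4332780 = (20*(-351) + (136 + 277))/(-84604) - 3407714/4332780 = (-7020 + 413)*(-1/84604) - 3407714*1/4332780 = -6607*(-1/84604) - 1703857/2166390 = 6607/84604 - 1703857/2166390 = -64919889449/91642629780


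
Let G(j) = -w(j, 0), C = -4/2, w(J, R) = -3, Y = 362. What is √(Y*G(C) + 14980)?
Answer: √16066 ≈ 126.75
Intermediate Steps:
C = -2 (C = -4*½ = -2)
G(j) = 3 (G(j) = -1*(-3) = 3)
√(Y*G(C) + 14980) = √(362*3 + 14980) = √(1086 + 14980) = √16066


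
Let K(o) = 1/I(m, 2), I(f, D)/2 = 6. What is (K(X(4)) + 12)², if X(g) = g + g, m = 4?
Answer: 21025/144 ≈ 146.01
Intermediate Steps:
I(f, D) = 12 (I(f, D) = 2*6 = 12)
X(g) = 2*g
K(o) = 1/12
(K(X(4)) + 12)² = (1/12 + 12)² = (145/12)² = 21025/144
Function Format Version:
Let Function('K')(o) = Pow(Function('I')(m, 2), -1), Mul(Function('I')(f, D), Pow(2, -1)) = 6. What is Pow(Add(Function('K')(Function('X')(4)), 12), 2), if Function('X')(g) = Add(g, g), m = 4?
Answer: Rational(21025, 144) ≈ 146.01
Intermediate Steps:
Function('I')(f, D) = 12 (Function('I')(f, D) = Mul(2, 6) = 12)
Function('X')(g) = Mul(2, g)
Function('K')(o) = Rational(1, 12) (Function('K')(o) = Pow(12, -1) = Rational(1, 12))
Pow(Add(Function('K')(Function('X')(4)), 12), 2) = Pow(Add(Rational(1, 12), 12), 2) = Pow(Rational(145, 12), 2) = Rational(21025, 144)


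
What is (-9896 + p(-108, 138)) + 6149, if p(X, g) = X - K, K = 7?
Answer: -3862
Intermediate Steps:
p(X, g) = -7 + X (p(X, g) = X - 1*7 = X - 7 = -7 + X)
(-9896 + p(-108, 138)) + 6149 = (-9896 + (-7 - 108)) + 6149 = (-9896 - 115) + 6149 = -10011 + 6149 = -3862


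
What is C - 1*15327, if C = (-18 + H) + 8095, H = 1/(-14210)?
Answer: -103022501/14210 ≈ -7250.0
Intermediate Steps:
H = -1/14210 ≈ -7.0373e-5
C = 114774169/14210 (C = (-18 - 1/14210) + 8095 = -255781/14210 + 8095 = 114774169/14210 ≈ 8077.0)
C - 1*15327 = 114774169/14210 - 1*15327 = 114774169/14210 - 15327 = -103022501/14210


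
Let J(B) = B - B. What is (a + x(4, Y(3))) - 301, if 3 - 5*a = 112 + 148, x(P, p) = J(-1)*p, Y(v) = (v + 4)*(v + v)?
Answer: -1762/5 ≈ -352.40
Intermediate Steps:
J(B) = 0
Y(v) = 2*v*(4 + v) (Y(v) = (4 + v)*(2*v) = 2*v*(4 + v))
x(P, p) = 0 (x(P, p) = 0*p = 0)
a = -257/5 (a = 3/5 - (112 + 148)/5 = 3/5 - 1/5*260 = 3/5 - 52 = -257/5 ≈ -51.400)
(a + x(4, Y(3))) - 301 = (-257/5 + 0) - 301 = -257/5 - 301 = -1762/5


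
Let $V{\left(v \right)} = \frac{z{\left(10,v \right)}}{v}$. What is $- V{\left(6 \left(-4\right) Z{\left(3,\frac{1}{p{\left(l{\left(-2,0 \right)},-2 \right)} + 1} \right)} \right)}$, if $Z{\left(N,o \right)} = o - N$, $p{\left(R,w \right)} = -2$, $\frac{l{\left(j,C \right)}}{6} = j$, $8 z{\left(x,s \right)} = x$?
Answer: $- \frac{5}{384} \approx -0.013021$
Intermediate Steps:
$z{\left(x,s \right)} = \frac{x}{8}$
$l{\left(j,C \right)} = 6 j$
$V{\left(v \right)} = \frac{5}{4 v}$ ($V{\left(v \right)} = \frac{\frac{1}{8} \cdot 10}{v} = \frac{5}{4 v}$)
$- V{\left(6 \left(-4\right) Z{\left(3,\frac{1}{p{\left(l{\left(-2,0 \right)},-2 \right)} + 1} \right)} \right)} = - \frac{5}{4 \cdot 6 \left(-4\right) \left(\frac{1}{-2 + 1} - 3\right)} = - \frac{5}{4 \left(- 24 \left(\frac{1}{-1} - 3\right)\right)} = - \frac{5}{4 \left(- 24 \left(-1 - 3\right)\right)} = - \frac{5}{4 \left(\left(-24\right) \left(-4\right)\right)} = - \frac{5}{4 \cdot 96} = \left(-1\right) \frac{5}{384} = - \frac{5}{384}$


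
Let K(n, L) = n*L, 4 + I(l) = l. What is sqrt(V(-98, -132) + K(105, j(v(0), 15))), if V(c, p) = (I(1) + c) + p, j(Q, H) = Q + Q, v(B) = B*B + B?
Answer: I*sqrt(233) ≈ 15.264*I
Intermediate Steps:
v(B) = B + B**2 (v(B) = B**2 + B = B + B**2)
I(l) = -4 + l
j(Q, H) = 2*Q
V(c, p) = -3 + c + p (V(c, p) = ((-4 + 1) + c) + p = (-3 + c) + p = -3 + c + p)
K(n, L) = L*n
sqrt(V(-98, -132) + K(105, j(v(0), 15))) = sqrt((-3 - 98 - 132) + (2*(0*(1 + 0)))*105) = sqrt(-233 + (2*(0*1))*105) = sqrt(-233 + (2*0)*105) = sqrt(-233 + 0*105) = sqrt(-233 + 0) = sqrt(-233) = I*sqrt(233)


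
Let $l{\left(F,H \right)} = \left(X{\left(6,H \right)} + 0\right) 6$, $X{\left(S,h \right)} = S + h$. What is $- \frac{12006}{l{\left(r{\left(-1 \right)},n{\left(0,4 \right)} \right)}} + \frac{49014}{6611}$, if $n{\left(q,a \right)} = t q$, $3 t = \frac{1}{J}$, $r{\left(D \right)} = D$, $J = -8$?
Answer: $- \frac{4311509}{13222} \approx -326.09$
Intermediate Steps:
$t = - \frac{1}{24}$ ($t = \frac{1}{3 \left(-8\right)} = \frac{1}{3} \left(- \frac{1}{8}\right) = - \frac{1}{24} \approx -0.041667$)
$n{\left(q,a \right)} = - \frac{q}{24}$
$l{\left(F,H \right)} = 36 + 6 H$ ($l{\left(F,H \right)} = \left(\left(6 + H\right) + 0\right) 6 = \left(6 + H\right) 6 = 36 + 6 H$)
$- \frac{12006}{l{\left(r{\left(-1 \right)},n{\left(0,4 \right)} \right)}} + \frac{49014}{6611} = - \frac{12006}{36 + 6 \left(\left(- \frac{1}{24}\right) 0\right)} + \frac{49014}{6611} = - \frac{12006}{36 + 6 \cdot 0} + 49014 \cdot \frac{1}{6611} = - \frac{12006}{36 + 0} + \frac{49014}{6611} = - \frac{12006}{36} + \frac{49014}{6611} = \left(-12006\right) \frac{1}{36} + \frac{49014}{6611} = - \frac{667}{2} + \frac{49014}{6611} = - \frac{4311509}{13222}$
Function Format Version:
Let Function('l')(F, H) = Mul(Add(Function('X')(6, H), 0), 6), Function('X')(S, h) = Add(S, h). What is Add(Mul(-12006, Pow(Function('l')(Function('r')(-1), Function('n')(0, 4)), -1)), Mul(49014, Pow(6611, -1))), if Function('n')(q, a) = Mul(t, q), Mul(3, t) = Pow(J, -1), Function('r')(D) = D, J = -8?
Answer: Rational(-4311509, 13222) ≈ -326.09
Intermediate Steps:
t = Rational(-1, 24) (t = Mul(Rational(1, 3), Pow(-8, -1)) = Mul(Rational(1, 3), Rational(-1, 8)) = Rational(-1, 24) ≈ -0.041667)
Function('n')(q, a) = Mul(Rational(-1, 24), q)
Function('l')(F, H) = Add(36, Mul(6, H)) (Function('l')(F, H) = Mul(Add(Add(6, H), 0), 6) = Mul(Add(6, H), 6) = Add(36, Mul(6, H)))
Add(Mul(-12006, Pow(Function('l')(Function('r')(-1), Function('n')(0, 4)), -1)), Mul(49014, Pow(6611, -1))) = Add(Mul(-12006, Pow(Add(36, Mul(6, Mul(Rational(-1, 24), 0))), -1)), Mul(49014, Pow(6611, -1))) = Add(Mul(-12006, Pow(Add(36, Mul(6, 0)), -1)), Mul(49014, Rational(1, 6611))) = Add(Mul(-12006, Pow(Add(36, 0), -1)), Rational(49014, 6611)) = Add(Mul(-12006, Pow(36, -1)), Rational(49014, 6611)) = Add(Mul(-12006, Rational(1, 36)), Rational(49014, 6611)) = Add(Rational(-667, 2), Rational(49014, 6611)) = Rational(-4311509, 13222)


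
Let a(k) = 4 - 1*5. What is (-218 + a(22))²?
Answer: 47961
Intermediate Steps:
a(k) = -1 (a(k) = 4 - 5 = -1)
(-218 + a(22))² = (-218 - 1)² = (-219)² = 47961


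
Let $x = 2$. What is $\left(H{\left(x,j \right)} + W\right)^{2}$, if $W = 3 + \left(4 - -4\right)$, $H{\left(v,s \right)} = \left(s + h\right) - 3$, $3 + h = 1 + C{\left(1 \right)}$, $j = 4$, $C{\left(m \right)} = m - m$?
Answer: $100$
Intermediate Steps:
$C{\left(m \right)} = 0$
$h = -2$ ($h = -3 + \left(1 + 0\right) = -3 + 1 = -2$)
$H{\left(v,s \right)} = -5 + s$ ($H{\left(v,s \right)} = \left(s - 2\right) - 3 = \left(-2 + s\right) - 3 = -5 + s$)
$W = 11$ ($W = 3 + \left(4 + 4\right) = 3 + 8 = 11$)
$\left(H{\left(x,j \right)} + W\right)^{2} = \left(\left(-5 + 4\right) + 11\right)^{2} = \left(-1 + 11\right)^{2} = 10^{2} = 100$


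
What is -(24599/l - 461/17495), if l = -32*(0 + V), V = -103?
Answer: -428840049/57663520 ≈ -7.4369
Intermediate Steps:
l = 3296 (l = -32*(0 - 103) = -32*(-103) = 3296)
-(24599/l - 461/17495) = -(24599/3296 - 461/17495) = -1*428840049/57663520 = -428840049/57663520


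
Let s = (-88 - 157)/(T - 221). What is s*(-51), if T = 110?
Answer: -4165/37 ≈ -112.57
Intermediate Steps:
s = 245/111 (s = (-88 - 157)/(110 - 221) = -245/(-111) = -245*(-1/111) = 245/111 ≈ 2.2072)
s*(-51) = (245/111)*(-51) = -4165/37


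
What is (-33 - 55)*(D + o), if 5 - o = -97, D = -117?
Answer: 1320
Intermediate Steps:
o = 102 (o = 5 - 1*(-97) = 5 + 97 = 102)
(-33 - 55)*(D + o) = (-33 - 55)*(-117 + 102) = -88*(-15) = 1320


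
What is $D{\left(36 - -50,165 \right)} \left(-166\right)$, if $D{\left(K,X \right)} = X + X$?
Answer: $-54780$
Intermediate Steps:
$D{\left(K,X \right)} = 2 X$
$D{\left(36 - -50,165 \right)} \left(-166\right) = 2 \cdot 165 \left(-166\right) = 330 \left(-166\right) = -54780$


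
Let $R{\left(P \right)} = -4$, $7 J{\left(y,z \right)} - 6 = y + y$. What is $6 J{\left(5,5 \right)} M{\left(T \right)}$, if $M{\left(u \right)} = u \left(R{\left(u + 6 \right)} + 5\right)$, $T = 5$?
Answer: $\frac{480}{7} \approx 68.571$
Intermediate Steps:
$J{\left(y,z \right)} = \frac{6}{7} + \frac{2 y}{7}$ ($J{\left(y,z \right)} = \frac{6}{7} + \frac{y + y}{7} = \frac{6}{7} + \frac{2 y}{7}$)
$M{\left(u \right)} = u$ ($M{\left(u \right)} = u \left(-4 + 5\right) = u 1 = u$)
$6 J{\left(5,5 \right)} M{\left(T \right)} = 6 \left(\frac{6}{7} + \frac{2}{7} \cdot 5\right) 5 = 6 \left(\frac{6}{7} + \frac{10}{7}\right) 5 = 6 \cdot \frac{16}{7} \cdot 5 = \frac{96}{7} \cdot 5 = \frac{480}{7}$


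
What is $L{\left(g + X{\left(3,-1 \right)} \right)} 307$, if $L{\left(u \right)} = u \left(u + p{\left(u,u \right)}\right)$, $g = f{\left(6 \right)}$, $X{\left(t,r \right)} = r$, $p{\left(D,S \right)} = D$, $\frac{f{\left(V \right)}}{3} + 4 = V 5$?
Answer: $3640406$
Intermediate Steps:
$f{\left(V \right)} = -12 + 15 V$ ($f{\left(V \right)} = -12 + 3 V 5 = -12 + 3 \cdot 5 V = -12 + 15 V$)
$g = 78$ ($g = -12 + 15 \cdot 6 = -12 + 90 = 78$)
$L{\left(u \right)} = 2 u^{2}$ ($L{\left(u \right)} = u \left(u + u\right) = u 2 u = 2 u^{2}$)
$L{\left(g + X{\left(3,-1 \right)} \right)} 307 = 2 \left(78 - 1\right)^{2} \cdot 307 = 2 \cdot 77^{2} \cdot 307 = 2 \cdot 5929 \cdot 307 = 11858 \cdot 307 = 3640406$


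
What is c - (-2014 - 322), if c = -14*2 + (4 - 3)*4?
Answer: 2312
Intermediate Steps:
c = -24 (c = -28 + 1*4 = -28 + 4 = -24)
c - (-2014 - 322) = -24 - (-2014 - 322) = -24 - 1*(-2336) = -24 + 2336 = 2312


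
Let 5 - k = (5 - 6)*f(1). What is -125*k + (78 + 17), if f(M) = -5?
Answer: 95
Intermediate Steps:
k = 0 (k = 5 - (5 - 6)*(-5) = 5 - (-1)*(-5) = 5 - 1*5 = 5 - 5 = 0)
-125*k + (78 + 17) = -125*0 + (78 + 17) = 0 + 95 = 95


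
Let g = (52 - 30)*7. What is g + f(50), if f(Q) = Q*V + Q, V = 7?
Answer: 554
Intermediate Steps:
f(Q) = 8*Q (f(Q) = Q*7 + Q = 7*Q + Q = 8*Q)
g = 154 (g = 22*7 = 154)
g + f(50) = 154 + 8*50 = 154 + 400 = 554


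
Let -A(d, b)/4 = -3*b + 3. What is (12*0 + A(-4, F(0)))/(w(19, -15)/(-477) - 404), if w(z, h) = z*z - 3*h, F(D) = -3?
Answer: 11448/96557 ≈ 0.11856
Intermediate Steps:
w(z, h) = z**2 - 3*h
A(d, b) = -12 + 12*b (A(d, b) = -4*(-3*b + 3) = -4*(3 - 3*b) = -12 + 12*b)
(12*0 + A(-4, F(0)))/(w(19, -15)/(-477) - 404) = (12*0 + (-12 + 12*(-3)))/((19**2 - 3*(-15))/(-477) - 404) = (0 + (-12 - 36))/((361 + 45)*(-1/477) - 404) = (0 - 48)/(406*(-1/477) - 404) = -48/(-406/477 - 404) = -48/(-193114/477) = -48*(-477/193114) = 11448/96557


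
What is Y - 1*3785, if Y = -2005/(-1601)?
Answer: -6057780/1601 ≈ -3783.7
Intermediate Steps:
Y = 2005/1601 (Y = -2005*(-1/1601) = 2005/1601 ≈ 1.2523)
Y - 1*3785 = 2005/1601 - 1*3785 = 2005/1601 - 3785 = -6057780/1601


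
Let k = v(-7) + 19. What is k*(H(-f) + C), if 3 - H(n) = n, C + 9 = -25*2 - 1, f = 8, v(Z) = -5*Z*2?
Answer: -4361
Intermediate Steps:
v(Z) = -10*Z
k = 89 (k = -10*(-7) + 19 = 70 + 19 = 89)
C = -60 (C = -9 + (-25*2 - 1) = -9 + (-5*10 - 1) = -9 + (-50 - 1) = -9 - 51 = -60)
H(n) = 3 - n
k*(H(-f) + C) = 89*((3 - (-1)*8) - 60) = 89*((3 - 1*(-8)) - 60) = 89*((3 + 8) - 60) = 89*(11 - 60) = 89*(-49) = -4361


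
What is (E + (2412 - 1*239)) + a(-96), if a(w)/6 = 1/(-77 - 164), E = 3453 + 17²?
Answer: 1425509/241 ≈ 5915.0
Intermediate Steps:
E = 3742 (E = 3453 + 289 = 3742)
a(w) = -6/241 (a(w) = 6/(-77 - 164) = 6/(-241) = 6*(-1/241) = -6/241)
(E + (2412 - 1*239)) + a(-96) = (3742 + (2412 - 1*239)) - 6/241 = (3742 + (2412 - 239)) - 6/241 = (3742 + 2173) - 6/241 = 5915 - 6/241 = 1425509/241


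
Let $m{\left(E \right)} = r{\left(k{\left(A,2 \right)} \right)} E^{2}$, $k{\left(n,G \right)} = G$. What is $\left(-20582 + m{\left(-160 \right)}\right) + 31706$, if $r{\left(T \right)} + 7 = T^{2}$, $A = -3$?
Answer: $-65676$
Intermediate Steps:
$r{\left(T \right)} = -7 + T^{2}$
$m{\left(E \right)} = - 3 E^{2}$ ($m{\left(E \right)} = \left(-7 + 2^{2}\right) E^{2} = \left(-7 + 4\right) E^{2} = - 3 E^{2}$)
$\left(-20582 + m{\left(-160 \right)}\right) + 31706 = \left(-20582 - 3 \left(-160\right)^{2}\right) + 31706 = \left(-20582 - 76800\right) + 31706 = -97382 + 31706 = -65676$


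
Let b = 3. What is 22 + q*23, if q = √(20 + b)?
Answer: 22 + 23*√23 ≈ 132.30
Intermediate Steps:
q = √23 (q = √(20 + 3) = √23 ≈ 4.7958)
22 + q*23 = 22 + √23*23 = 22 + 23*√23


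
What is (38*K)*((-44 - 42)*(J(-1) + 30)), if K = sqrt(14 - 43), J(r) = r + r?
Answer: -91504*I*sqrt(29) ≈ -4.9276e+5*I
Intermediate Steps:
J(r) = 2*r
K = I*sqrt(29) (K = sqrt(-29) = I*sqrt(29) ≈ 5.3852*I)
(38*K)*((-44 - 42)*(J(-1) + 30)) = (38*(I*sqrt(29)))*((-44 - 42)*(2*(-1) + 30)) = (38*I*sqrt(29))*(-86*(-2 + 30)) = (38*I*sqrt(29))*(-86*28) = (38*I*sqrt(29))*(-2408) = -91504*I*sqrt(29)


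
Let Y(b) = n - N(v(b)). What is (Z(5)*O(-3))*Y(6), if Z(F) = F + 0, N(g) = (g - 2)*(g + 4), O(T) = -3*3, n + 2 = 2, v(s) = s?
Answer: 1800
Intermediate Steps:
n = 0 (n = -2 + 2 = 0)
O(T) = -9
N(g) = (-2 + g)*(4 + g)
Z(F) = F
Y(b) = 8 - b**2 - 2*b (Y(b) = 0 - (-8 + b**2 + 2*b) = 0 + (8 - b**2 - 2*b) = 8 - b**2 - 2*b)
(Z(5)*O(-3))*Y(6) = (5*(-9))*(8 - 1*6**2 - 2*6) = -45*(8 - 1*36 - 12) = -45*(8 - 36 - 12) = -45*(-40) = 1800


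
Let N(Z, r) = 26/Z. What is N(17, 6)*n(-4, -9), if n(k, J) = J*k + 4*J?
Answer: 0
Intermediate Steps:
n(k, J) = 4*J + J*k
N(17, 6)*n(-4, -9) = (26/17)*(-9*(4 - 4)) = (26*(1/17))*(-9*0) = (26/17)*0 = 0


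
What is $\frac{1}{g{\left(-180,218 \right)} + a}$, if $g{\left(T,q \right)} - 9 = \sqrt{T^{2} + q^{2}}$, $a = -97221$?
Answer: $- \frac{24303}{2362523255} - \frac{\sqrt{19981}}{4725046510} \approx -1.0317 \cdot 10^{-5}$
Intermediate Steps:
$g{\left(T,q \right)} = 9 + \sqrt{T^{2} + q^{2}}$
$\frac{1}{g{\left(-180,218 \right)} + a} = \frac{1}{\left(9 + \sqrt{\left(-180\right)^{2} + 218^{2}}\right) - 97221} = \frac{1}{\left(9 + \sqrt{32400 + 47524}\right) - 97221} = \frac{1}{\left(9 + \sqrt{79924}\right) - 97221} = \frac{1}{\left(9 + 2 \sqrt{19981}\right) - 97221} = \frac{1}{-97212 + 2 \sqrt{19981}}$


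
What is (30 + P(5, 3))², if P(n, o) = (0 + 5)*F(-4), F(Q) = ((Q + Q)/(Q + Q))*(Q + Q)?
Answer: 100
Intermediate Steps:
F(Q) = 2*Q (F(Q) = ((2*Q)/((2*Q)))*(2*Q) = ((2*Q)*(1/(2*Q)))*(2*Q) = 1*(2*Q) = 2*Q)
P(n, o) = -40 (P(n, o) = (0 + 5)*(2*(-4)) = 5*(-8) = -40)
(30 + P(5, 3))² = (30 - 40)² = (-10)² = 100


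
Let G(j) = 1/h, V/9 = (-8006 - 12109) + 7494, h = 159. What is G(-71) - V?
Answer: 18060652/159 ≈ 1.1359e+5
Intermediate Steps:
V = -113589 (V = 9*((-8006 - 12109) + 7494) = 9*(-20115 + 7494) = 9*(-12621) = -113589)
G(j) = 1/159
G(-71) - V = 1/159 - 1*(-113589) = 1/159 + 113589 = 18060652/159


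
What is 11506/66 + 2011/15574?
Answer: 8151235/46722 ≈ 174.46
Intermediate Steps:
11506/66 + 2011/15574 = 11506*(1/66) + 2011*(1/15574) = 523/3 + 2011/15574 = 8151235/46722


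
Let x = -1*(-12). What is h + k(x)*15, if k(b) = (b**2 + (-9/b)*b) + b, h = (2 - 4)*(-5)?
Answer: 2215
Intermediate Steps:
x = 12
h = 10 (h = -2*(-5) = 10)
k(b) = -9 + b + b**2 (k(b) = (b**2 - 9) + b = (-9 + b**2) + b = -9 + b + b**2)
h + k(x)*15 = 10 + (-9 + 12 + 12**2)*15 = 10 + (-9 + 12 + 144)*15 = 10 + 147*15 = 10 + 2205 = 2215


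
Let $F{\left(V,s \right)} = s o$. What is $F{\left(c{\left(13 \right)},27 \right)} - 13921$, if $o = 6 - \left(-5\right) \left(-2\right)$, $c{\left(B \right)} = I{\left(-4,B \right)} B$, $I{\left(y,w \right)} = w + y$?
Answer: $-14029$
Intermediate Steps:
$c{\left(B \right)} = B \left(-4 + B\right)$ ($c{\left(B \right)} = \left(B - 4\right) B = \left(-4 + B\right) B = B \left(-4 + B\right)$)
$o = -4$ ($o = 6 - 10 = -4$)
$F{\left(V,s \right)} = - 4 s$ ($F{\left(V,s \right)} = s \left(-4\right) = - 4 s$)
$F{\left(c{\left(13 \right)},27 \right)} - 13921 = \left(-4\right) 27 - 13921 = -108 - 13921 = -14029$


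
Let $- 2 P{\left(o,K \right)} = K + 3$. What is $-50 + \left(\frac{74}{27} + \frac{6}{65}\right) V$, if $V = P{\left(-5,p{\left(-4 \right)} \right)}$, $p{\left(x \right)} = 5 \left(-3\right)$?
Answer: $- \frac{19306}{585} \approx -33.002$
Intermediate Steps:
$p{\left(x \right)} = -15$
$P{\left(o,K \right)} = - \frac{3}{2} - \frac{K}{2}$ ($P{\left(o,K \right)} = - \frac{K + 3}{2} = - \frac{3 + K}{2} = - \frac{3}{2} - \frac{K}{2}$)
$V = 6$ ($V = - \frac{3}{2} - - \frac{15}{2} = - \frac{3}{2} + \frac{15}{2} = 6$)
$-50 + \left(\frac{74}{27} + \frac{6}{65}\right) V = -50 + \left(\frac{74}{27} + \frac{6}{65}\right) 6 = -50 + \frac{4972}{1755} \cdot 6 = -50 + \frac{9944}{585} = - \frac{19306}{585}$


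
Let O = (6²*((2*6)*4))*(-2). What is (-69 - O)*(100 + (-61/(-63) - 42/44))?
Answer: 156500851/462 ≈ 3.3875e+5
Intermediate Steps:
O = -3456 (O = (36*(12*4))*(-2) = (36*48)*(-2) = 1728*(-2) = -3456)
(-69 - O)*(100 + (-61/(-63) - 42/44)) = (-69 - 1*(-3456))*(100 + (-61/(-63) - 42/44)) = (-69 + 3456)*(100 + (-61*(-1/63) - 42*1/44)) = 3387*(100 + (61/63 - 21/22)) = 3387*(100 + 19/1386) = 3387*(138619/1386) = 156500851/462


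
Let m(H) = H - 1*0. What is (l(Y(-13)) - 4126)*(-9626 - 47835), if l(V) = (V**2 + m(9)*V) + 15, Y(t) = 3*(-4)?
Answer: 234153575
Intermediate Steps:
m(H) = H (m(H) = H + 0 = H)
Y(t) = -12
l(V) = 15 + V**2 + 9*V (l(V) = (V**2 + 9*V) + 15 = 15 + V**2 + 9*V)
(l(Y(-13)) - 4126)*(-9626 - 47835) = ((15 + (-12)**2 + 9*(-12)) - 4126)*(-9626 - 47835) = ((15 + 144 - 108) - 4126)*(-57461) = (51 - 4126)*(-57461) = -4075*(-57461) = 234153575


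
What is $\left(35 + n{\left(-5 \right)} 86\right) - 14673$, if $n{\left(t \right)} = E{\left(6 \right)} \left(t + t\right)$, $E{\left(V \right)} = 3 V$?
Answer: $-30118$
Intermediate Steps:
$n{\left(t \right)} = 36 t$ ($n{\left(t \right)} = 3 \cdot 6 \left(t + t\right) = 18 \cdot 2 t = 36 t$)
$\left(35 + n{\left(-5 \right)} 86\right) - 14673 = \left(35 + 36 \left(-5\right) 86\right) - 14673 = \left(35 - 15480\right) - 14673 = -15445 - 14673 = -30118$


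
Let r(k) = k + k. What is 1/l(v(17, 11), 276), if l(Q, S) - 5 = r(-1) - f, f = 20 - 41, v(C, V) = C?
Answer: 1/24 ≈ 0.041667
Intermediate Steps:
r(k) = 2*k
f = -21
l(Q, S) = 24 (l(Q, S) = 5 + (2*(-1) - 1*(-21)) = 5 + (-2 + 21) = 5 + 19 = 24)
1/l(v(17, 11), 276) = 1/24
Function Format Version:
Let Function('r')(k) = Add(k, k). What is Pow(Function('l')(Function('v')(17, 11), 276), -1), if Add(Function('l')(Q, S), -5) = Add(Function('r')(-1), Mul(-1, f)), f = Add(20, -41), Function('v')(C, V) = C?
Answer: Rational(1, 24) ≈ 0.041667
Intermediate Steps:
Function('r')(k) = Mul(2, k)
f = -21
Function('l')(Q, S) = 24 (Function('l')(Q, S) = Add(5, Add(Mul(2, -1), Mul(-1, -21))) = Add(5, Add(-2, 21)) = Add(5, 19) = 24)
Pow(Function('l')(Function('v')(17, 11), 276), -1) = Pow(24, -1) = Rational(1, 24)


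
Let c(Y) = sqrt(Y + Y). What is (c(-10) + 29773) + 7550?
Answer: 37323 + 2*I*sqrt(5) ≈ 37323.0 + 4.4721*I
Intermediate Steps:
c(Y) = sqrt(2)*sqrt(Y) (c(Y) = sqrt(2*Y) = sqrt(2)*sqrt(Y))
(c(-10) + 29773) + 7550 = (sqrt(2)*sqrt(-10) + 29773) + 7550 = (sqrt(2)*(I*sqrt(10)) + 29773) + 7550 = (2*I*sqrt(5) + 29773) + 7550 = (29773 + 2*I*sqrt(5)) + 7550 = 37323 + 2*I*sqrt(5)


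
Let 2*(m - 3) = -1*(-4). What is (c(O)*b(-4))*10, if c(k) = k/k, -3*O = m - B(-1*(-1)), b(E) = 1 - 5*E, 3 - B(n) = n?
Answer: 210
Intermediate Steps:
B(n) = 3 - n
m = 5 (m = 3 + (-1*(-4))/2 = 3 + (1/2)*4 = 3 + 2 = 5)
O = -1 (O = -(5 - (3 - (-1)*(-1)))/3 = -(5 - (3 - 1*1))/3 = -(5 - (3 - 1))/3 = -(5 - 1*2)/3 = -(5 - 2)/3 = -1/3*3 = -1)
c(k) = 1
(c(O)*b(-4))*10 = (1*(1 - 5*(-4)))*10 = (1*(1 + 20))*10 = (1*21)*10 = 21*10 = 210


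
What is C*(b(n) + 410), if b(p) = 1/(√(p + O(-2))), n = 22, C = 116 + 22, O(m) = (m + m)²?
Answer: 56580 + 69*√38/19 ≈ 56602.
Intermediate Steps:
O(m) = 4*m² (O(m) = (2*m)² = 4*m²)
C = 138
b(p) = (16 + p)^(-½) (b(p) = 1/(√(p + 4*(-2)²)) = 1/(√(p + 4*4)) = 1/(√(p + 16)) = 1/(√(16 + p)) = (16 + p)^(-½))
C*(b(n) + 410) = 138*((16 + 22)^(-½) + 410) = 138*(38^(-½) + 410) = 138*(√38/38 + 410) = 138*(410 + √38/38) = 56580 + 69*√38/19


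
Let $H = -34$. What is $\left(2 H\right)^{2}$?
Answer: $4624$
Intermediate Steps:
$\left(2 H\right)^{2} = \left(2 \left(-34\right)\right)^{2} = \left(-68\right)^{2} = 4624$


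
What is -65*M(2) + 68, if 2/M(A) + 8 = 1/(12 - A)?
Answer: 6672/79 ≈ 84.456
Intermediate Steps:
M(A) = 2/(-8 + 1/(12 - A))
-65*M(2) + 68 = -130*(12 - 1*2)/(-95 + 8*2) + 68 = -130*(12 - 2)/(-95 + 16) + 68 = -130*10/(-79) + 68 = -130*(-1)*10/79 + 68 = -65*(-20/79) + 68 = 1300/79 + 68 = 6672/79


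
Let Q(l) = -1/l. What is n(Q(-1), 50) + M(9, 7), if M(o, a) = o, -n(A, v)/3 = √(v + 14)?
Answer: -15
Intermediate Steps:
n(A, v) = -3*√(14 + v) (n(A, v) = -3*√(v + 14) = -3*√(14 + v))
n(Q(-1), 50) + M(9, 7) = -3*√(14 + 50) + 9 = -3*√64 + 9 = -3*8 + 9 = -24 + 9 = -15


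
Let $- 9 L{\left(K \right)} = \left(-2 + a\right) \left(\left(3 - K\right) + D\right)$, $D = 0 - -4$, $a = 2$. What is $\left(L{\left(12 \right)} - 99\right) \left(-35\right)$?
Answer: $3465$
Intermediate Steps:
$D = 4$ ($D = 0 + 4 = 4$)
$L{\left(K \right)} = 0$ ($L{\left(K \right)} = - \frac{\left(-2 + 2\right) \left(\left(3 - K\right) + 4\right)}{9} = - \frac{0 \left(7 - K\right)}{9} = \left(- \frac{1}{9}\right) 0 = 0$)
$\left(L{\left(12 \right)} - 99\right) \left(-35\right) = \left(0 - 99\right) \left(-35\right) = \left(-99\right) \left(-35\right) = 3465$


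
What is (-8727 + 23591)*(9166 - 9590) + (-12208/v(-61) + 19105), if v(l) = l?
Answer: -383264883/61 ≈ -6.2830e+6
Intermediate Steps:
(-8727 + 23591)*(9166 - 9590) + (-12208/v(-61) + 19105) = (-8727 + 23591)*(9166 - 9590) + (-12208/(-61) + 19105) = 14864*(-424) + (-12208*(-1/61) + 19105) = -6302336 + (12208/61 + 19105) = -6302336 + 1177613/61 = -383264883/61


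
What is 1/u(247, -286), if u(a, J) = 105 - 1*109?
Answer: -¼ ≈ -0.25000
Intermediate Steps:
u(a, J) = -4 (u(a, J) = 105 - 109 = -4)
1/u(247, -286) = 1/(-4) = -¼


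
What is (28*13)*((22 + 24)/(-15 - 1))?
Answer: -2093/2 ≈ -1046.5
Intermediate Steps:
(28*13)*((22 + 24)/(-15 - 1)) = 364*(46/(-16)) = 364*(46*(-1/16)) = 364*(-23/8) = -2093/2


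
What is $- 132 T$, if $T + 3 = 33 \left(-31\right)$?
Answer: $135432$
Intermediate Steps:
$T = -1026$ ($T = -3 + 33 \left(-31\right) = -3 - 1023 = -1026$)
$- 132 T = \left(-132\right) \left(-1026\right) = 135432$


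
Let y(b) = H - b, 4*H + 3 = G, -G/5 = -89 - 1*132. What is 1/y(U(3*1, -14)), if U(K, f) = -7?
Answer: 2/565 ≈ 0.0035398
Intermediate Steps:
G = 1105 (G = -5*(-89 - 1*132) = -5*(-89 - 132) = -5*(-221) = 1105)
H = 551/2 (H = -¾ + (¼)*1105 = -¾ + 1105/4 = 551/2 ≈ 275.50)
y(b) = 551/2 - b
1/y(U(3*1, -14)) = 1/(551/2 - 1*(-7)) = 1/(551/2 + 7) = 1/(565/2) = 2/565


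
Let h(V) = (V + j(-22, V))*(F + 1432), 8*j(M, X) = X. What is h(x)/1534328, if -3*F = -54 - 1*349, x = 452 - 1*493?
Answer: -577977/12274624 ≈ -0.047087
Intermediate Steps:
x = -41 (x = 452 - 493 = -41)
F = 403/3 (F = -(-54 - 1*349)/3 = -(-54 - 349)/3 = -⅓*(-403) = 403/3 ≈ 134.33)
j(M, X) = X/8
h(V) = 14097*V/8 (h(V) = (V + V/8)*(403/3 + 1432) = (9*V/8)*(4699/3) = 14097*V/8)
h(x)/1534328 = ((14097/8)*(-41))/1534328 = -577977/8*1/1534328 = -577977/12274624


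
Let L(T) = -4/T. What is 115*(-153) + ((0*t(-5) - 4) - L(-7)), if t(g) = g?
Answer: -123197/7 ≈ -17600.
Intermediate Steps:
115*(-153) + ((0*t(-5) - 4) - L(-7)) = 115*(-153) + ((0*(-5) - 4) - (-4)/(-7)) = -17595 + ((0 - 4) - (-4)*(-1)/7) = -17595 + (-4 - 1*4/7) = -17595 + (-4 - 4/7) = -17595 - 32/7 = -123197/7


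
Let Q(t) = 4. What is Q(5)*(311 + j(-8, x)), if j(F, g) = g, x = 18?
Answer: 1316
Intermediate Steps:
Q(5)*(311 + j(-8, x)) = 4*(311 + 18) = 4*329 = 1316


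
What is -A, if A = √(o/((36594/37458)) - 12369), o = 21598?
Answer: -√40251897613/2033 ≈ -98.686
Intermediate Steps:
A = √40251897613/2033 (A = √(21598/((36594/37458)) - 12369) = √(21598/((36594*(1/37458))) - 12369) = √(21598/(2033/2081) - 12369) = √(21598*(2081/2033) - 12369) = √(44945438/2033 - 12369) = √(19799261/2033) = √40251897613/2033 ≈ 98.686)
-A = -√40251897613/2033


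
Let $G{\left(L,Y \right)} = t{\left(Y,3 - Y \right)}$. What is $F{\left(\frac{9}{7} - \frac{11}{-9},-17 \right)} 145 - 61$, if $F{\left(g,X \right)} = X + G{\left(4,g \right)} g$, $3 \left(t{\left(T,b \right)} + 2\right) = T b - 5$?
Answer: $- \frac{2782870676}{750141} \approx -3709.8$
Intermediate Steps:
$t{\left(T,b \right)} = - \frac{11}{3} + \frac{T b}{3}$ ($t{\left(T,b \right)} = -2 + \frac{T b - 5}{3} = -2 + \frac{-5 + T b}{3} = -2 + \left(- \frac{5}{3} + \frac{T b}{3}\right) = - \frac{11}{3} + \frac{T b}{3}$)
$G{\left(L,Y \right)} = - \frac{11}{3} + \frac{Y \left(3 - Y\right)}{3}$
$F{\left(g,X \right)} = X + g \left(- \frac{11}{3} - \frac{g \left(-3 + g\right)}{3}\right)$ ($F{\left(g,X \right)} = X + \left(- \frac{11}{3} - \frac{g \left(-3 + g\right)}{3}\right) g = X + g \left(- \frac{11}{3} - \frac{g \left(-3 + g\right)}{3}\right)$)
$F{\left(\frac{9}{7} - \frac{11}{-9},-17 \right)} 145 - 61 = \left(-17 - \frac{\left(\frac{9}{7} - \frac{11}{-9}\right) \left(11 + \left(\frac{9}{7} - \frac{11}{-9}\right) \left(-3 + \left(\frac{9}{7} - \frac{11}{-9}\right)\right)\right)}{3}\right) 145 - 61 = \left(-17 - \frac{\left(9 \cdot \frac{1}{7} - - \frac{11}{9}\right) \left(11 + \left(9 \cdot \frac{1}{7} - - \frac{11}{9}\right) \left(-3 + \left(9 \cdot \frac{1}{7} - - \frac{11}{9}\right)\right)\right)}{3}\right) 145 - 61 = \left(-17 - \frac{\left(\frac{9}{7} + \frac{11}{9}\right) \left(11 + \left(\frac{9}{7} + \frac{11}{9}\right) \left(-3 + \left(\frac{9}{7} + \frac{11}{9}\right)\right)\right)}{3}\right) 145 - 61 = \left(-17 - \frac{158 \left(11 + \frac{158 \left(-3 + \frac{158}{63}\right)}{63}\right)}{189}\right) 145 - 61 = \left(-17 - \frac{158 \left(11 + \frac{158}{63} \left(- \frac{31}{63}\right)\right)}{189}\right) 145 - 61 = \left(-17 - \frac{158 \left(11 - \frac{4898}{3969}\right)}{189}\right) 145 - 61 = \left(-17 - \frac{158}{189} \cdot \frac{38761}{3969}\right) 145 - 61 = \left(-17 - \frac{6124238}{750141}\right) 145 - 61 = \left(- \frac{18876635}{750141}\right) 145 - 61 = - \frac{2737112075}{750141} - 61 = - \frac{2782870676}{750141}$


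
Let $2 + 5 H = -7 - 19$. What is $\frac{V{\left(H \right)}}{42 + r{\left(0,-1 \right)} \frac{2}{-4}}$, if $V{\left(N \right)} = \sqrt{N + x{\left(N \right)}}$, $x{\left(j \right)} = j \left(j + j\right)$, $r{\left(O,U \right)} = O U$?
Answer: $\frac{\sqrt{357}}{105} \approx 0.17995$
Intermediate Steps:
$x{\left(j \right)} = 2 j^{2}$ ($x{\left(j \right)} = j 2 j = 2 j^{2}$)
$H = - \frac{28}{5}$ ($H = - \frac{2}{5} + \frac{-7 - 19}{5} = - \frac{2}{5} + \frac{1}{5} \left(-26\right) = - \frac{2}{5} - \frac{26}{5} = - \frac{28}{5} \approx -5.6$)
$V{\left(N \right)} = \sqrt{N + 2 N^{2}}$
$\frac{V{\left(H \right)}}{42 + r{\left(0,-1 \right)} \frac{2}{-4}} = \frac{\sqrt{- \frac{28 \left(1 + 2 \left(- \frac{28}{5}\right)\right)}{5}}}{42 + 0 \left(-1\right) \frac{2}{-4}} = \frac{\sqrt{- \frac{28 \left(1 - \frac{56}{5}\right)}{5}}}{42 + 0 \cdot 2 \left(- \frac{1}{4}\right)} = \frac{\sqrt{\left(- \frac{28}{5}\right) \left(- \frac{51}{5}\right)}}{42 + 0 \left(- \frac{1}{2}\right)} = \frac{\sqrt{\frac{1428}{25}}}{42 + 0} = \frac{\frac{2}{5} \sqrt{357}}{42} = \frac{2 \sqrt{357}}{5} \cdot \frac{1}{42} = \frac{\sqrt{357}}{105}$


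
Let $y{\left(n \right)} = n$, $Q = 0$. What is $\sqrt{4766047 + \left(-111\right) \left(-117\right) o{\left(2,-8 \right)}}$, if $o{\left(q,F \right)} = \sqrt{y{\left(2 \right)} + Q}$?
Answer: $\sqrt{4766047 + 12987 \sqrt{2}} \approx 2187.3$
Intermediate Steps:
$o{\left(q,F \right)} = \sqrt{2}$ ($o{\left(q,F \right)} = \sqrt{2 + 0} = \sqrt{2}$)
$\sqrt{4766047 + \left(-111\right) \left(-117\right) o{\left(2,-8 \right)}} = \sqrt{4766047 + \left(-111\right) \left(-117\right) \sqrt{2}} = \sqrt{4766047 + 12987 \sqrt{2}}$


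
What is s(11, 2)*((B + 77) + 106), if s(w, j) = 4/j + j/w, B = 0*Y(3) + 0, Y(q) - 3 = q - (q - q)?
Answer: 4392/11 ≈ 399.27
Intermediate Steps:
Y(q) = 3 + q (Y(q) = 3 + (q - (q - q)) = 3 + (q - 1*0) = 3 + (q + 0) = 3 + q)
B = 0 (B = 0*(3 + 3) + 0 = 0*6 + 0 = 0 + 0 = 0)
s(11, 2)*((B + 77) + 106) = (4/2 + 2/11)*((0 + 77) + 106) = (4*(1/2) + 2*(1/11))*(77 + 106) = (2 + 2/11)*183 = (24/11)*183 = 4392/11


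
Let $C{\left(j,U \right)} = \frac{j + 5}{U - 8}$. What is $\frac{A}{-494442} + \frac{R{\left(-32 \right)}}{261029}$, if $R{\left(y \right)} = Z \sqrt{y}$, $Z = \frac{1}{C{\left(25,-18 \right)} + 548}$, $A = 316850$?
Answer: $- \frac{158425}{247221} + \frac{52 i \sqrt{2}}{1855655161} \approx -0.64082 + 3.963 \cdot 10^{-8} i$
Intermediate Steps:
$C{\left(j,U \right)} = \frac{5 + j}{-8 + U}$
$Z = \frac{13}{7109}$ ($Z = \frac{1}{\frac{5 + 25}{-8 - 18} + 548} = \frac{1}{\frac{1}{-26} \cdot 30 + 548} = \frac{1}{\left(- \frac{1}{26}\right) 30 + 548} = \frac{1}{- \frac{15}{13} + 548} = \frac{1}{\frac{7109}{13}} = \frac{13}{7109} \approx 0.0018287$)
$R{\left(y \right)} = \frac{13 \sqrt{y}}{7109}$
$\frac{A}{-494442} + \frac{R{\left(-32 \right)}}{261029} = \frac{316850}{-494442} + \frac{\frac{13}{7109} \sqrt{-32}}{261029} = 316850 \left(- \frac{1}{494442}\right) + \frac{13 \cdot 4 i \sqrt{2}}{7109} \cdot \frac{1}{261029} = - \frac{158425}{247221} + \frac{52 i \sqrt{2}}{7109} \cdot \frac{1}{261029} = - \frac{158425}{247221} + \frac{52 i \sqrt{2}}{1855655161}$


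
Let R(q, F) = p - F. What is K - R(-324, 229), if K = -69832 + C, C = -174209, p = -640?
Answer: -243172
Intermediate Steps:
R(q, F) = -640 - F
K = -244041 (K = -69832 - 174209 = -244041)
K - R(-324, 229) = -244041 - (-640 - 1*229) = -244041 - (-640 - 229) = -244041 - 1*(-869) = -244041 + 869 = -243172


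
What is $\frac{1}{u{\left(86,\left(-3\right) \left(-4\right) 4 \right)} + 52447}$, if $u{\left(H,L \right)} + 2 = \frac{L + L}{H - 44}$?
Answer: $\frac{7}{367131} \approx 1.9067 \cdot 10^{-5}$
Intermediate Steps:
$u{\left(H,L \right)} = -2 + \frac{2 L}{-44 + H}$ ($u{\left(H,L \right)} = -2 + \frac{L + L}{H - 44} = -2 + \frac{2 L}{-44 + H}$)
$\frac{1}{u{\left(86,\left(-3\right) \left(-4\right) 4 \right)} + 52447} = \frac{1}{\frac{2 \left(44 + \left(-3\right) \left(-4\right) 4 - 86\right)}{-44 + 86} + 52447} = \frac{1}{\frac{2 \left(44 + 12 \cdot 4 - 86\right)}{42} + 52447} = \frac{1}{2 \cdot \frac{1}{42} \left(44 + 48 - 86\right) + 52447} = \frac{1}{2 \cdot \frac{1}{42} \cdot 6 + 52447} = \frac{1}{\frac{2}{7} + 52447} = \frac{1}{\frac{367131}{7}} = \frac{7}{367131}$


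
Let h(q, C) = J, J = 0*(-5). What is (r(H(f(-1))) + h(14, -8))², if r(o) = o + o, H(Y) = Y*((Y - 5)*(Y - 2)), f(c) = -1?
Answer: 1296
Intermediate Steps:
J = 0
h(q, C) = 0
H(Y) = Y*(-5 + Y)*(-2 + Y) (H(Y) = Y*((-5 + Y)*(-2 + Y)) = Y*(-5 + Y)*(-2 + Y))
r(o) = 2*o
(r(H(f(-1))) + h(14, -8))² = (2*(-(10 + (-1)² - 7*(-1))) + 0)² = (2*(-(10 + 1 + 7)) + 0)² = (2*(-1*18) + 0)² = (2*(-18) + 0)² = (-36 + 0)² = (-36)² = 1296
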